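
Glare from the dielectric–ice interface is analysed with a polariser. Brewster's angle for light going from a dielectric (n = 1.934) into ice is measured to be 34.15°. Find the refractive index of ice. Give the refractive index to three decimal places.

Brewster's law: tan θ_B = n₂/n₁ (light incident in a dielectric, refracted into ice).
n₂ = n₁ tan θ_B = 1.934 × tan 34.15° = 1.312.

n ≈ 1.312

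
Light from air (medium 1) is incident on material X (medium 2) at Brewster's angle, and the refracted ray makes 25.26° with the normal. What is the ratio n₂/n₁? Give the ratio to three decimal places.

At Brewster incidence θ_B = 90° − θ_t = 90° − 25.26° = 64.74°.
tan θ_B = n₂/n₁, so n₂/n₁ = tan 64.74° = 2.119.

n₂/n₁ ≈ 2.119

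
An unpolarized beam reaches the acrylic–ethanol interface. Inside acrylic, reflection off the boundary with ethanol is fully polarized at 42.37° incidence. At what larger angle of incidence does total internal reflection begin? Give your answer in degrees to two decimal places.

n₂/n₁ = tan 42.37° = 0.9122; the critical angle satisfies sin θ_c = n₂/n₁.
θ_c = arcsin(0.9122) = 65.81°.

θ_c ≈ 65.81°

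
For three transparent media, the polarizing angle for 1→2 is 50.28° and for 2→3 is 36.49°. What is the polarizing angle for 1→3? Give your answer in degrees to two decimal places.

θ_B ≈ 41.68°

n₂/n₁ = tan 50.28° = 1.2037 and n₃/n₂ = tan 36.49° = 0.7397.
So n₃/n₁ = (n₂/n₁)(n₃/n₂) = 1.2037 × 0.7397 = 0.8903.
θ_B(1→3) = arctan(0.8903) = 41.68°.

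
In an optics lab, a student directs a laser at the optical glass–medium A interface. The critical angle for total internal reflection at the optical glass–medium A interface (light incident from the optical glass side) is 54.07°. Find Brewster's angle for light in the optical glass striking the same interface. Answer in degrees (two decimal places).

sin θ_c = n₂/n₁, so n₂/n₁ = sin 54.07° = 0.8097.
Brewster: tan θ_B = n₂/n₁ = 0.8097.
θ_B = arctan(0.8097) = 39.00°.

θ_B ≈ 39.00°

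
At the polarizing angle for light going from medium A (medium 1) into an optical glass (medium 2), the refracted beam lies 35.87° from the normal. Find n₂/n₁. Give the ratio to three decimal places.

At Brewster incidence θ_B = 90° − θ_t = 90° − 35.87° = 54.13°.
tan θ_B = n₂/n₁, so n₂/n₁ = tan 54.13° = 1.383.

n₂/n₁ ≈ 1.383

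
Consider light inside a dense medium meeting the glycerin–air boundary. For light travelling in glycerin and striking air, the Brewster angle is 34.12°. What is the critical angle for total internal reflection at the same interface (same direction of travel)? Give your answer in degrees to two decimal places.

tan θ_B = n₂/n₁ = tan 34.12° = 0.6776.
Total internal reflection: sin θ_c = n₂/n₁ = 0.6776.
θ_c = arcsin(0.6776) = 42.65°.

θ_c ≈ 42.65°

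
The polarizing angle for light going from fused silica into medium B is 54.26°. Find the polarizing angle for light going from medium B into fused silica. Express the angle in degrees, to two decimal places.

Reversing the direction swaps n₁ and n₂, so tan θ_B' = 1/tan θ_B and θ_B' = 90° − θ_B.
Hence θ_B' = 90° − 54.26° = 35.74°.

θ_B' ≈ 35.74°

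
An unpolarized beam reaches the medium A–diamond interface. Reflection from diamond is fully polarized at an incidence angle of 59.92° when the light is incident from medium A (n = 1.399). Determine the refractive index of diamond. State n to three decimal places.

Brewster's law: tan θ_B = n₂/n₁ (light incident in medium A, refracted into diamond).
n₂ = n₁ tan θ_B = 1.399 × tan 59.92° = 2.415.

n ≈ 2.415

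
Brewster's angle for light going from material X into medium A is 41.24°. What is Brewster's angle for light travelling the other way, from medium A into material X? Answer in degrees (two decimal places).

θ_B' ≈ 48.76°

tan θ_B' = n₁/n₂ = 1/tan θ_B, so θ_B' = 90° − θ_B.
θ_B' = 90° − 41.24° = 48.76°.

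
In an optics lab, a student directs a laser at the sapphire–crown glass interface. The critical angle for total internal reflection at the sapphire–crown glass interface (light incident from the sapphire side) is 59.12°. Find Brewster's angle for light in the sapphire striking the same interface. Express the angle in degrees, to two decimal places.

n₂/n₁ = sin θ_c = sin 59.12° = 0.8582.
tan θ_B equals the same ratio, so θ_B = arctan(0.8582) = 40.64°.

θ_B ≈ 40.64°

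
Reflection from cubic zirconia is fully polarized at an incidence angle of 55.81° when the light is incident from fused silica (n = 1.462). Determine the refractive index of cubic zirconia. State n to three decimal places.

Full polarization of the reflected beam means tan θ_B = n₂/n₁, where n₁ is the incident medium (fused silica).
n₂ = n₁ tan θ_B = 1.462 × tan 55.81° = 2.152.

n ≈ 2.152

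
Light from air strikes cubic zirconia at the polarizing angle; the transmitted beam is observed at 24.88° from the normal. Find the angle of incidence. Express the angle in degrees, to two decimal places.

Brewster's condition makes the reflected and refracted beams perpendicular: θ_B + θ_t = 90°.
So θ_B = 90° − θ_t = 90° − 24.88° = 65.12°.

θ_B ≈ 65.12°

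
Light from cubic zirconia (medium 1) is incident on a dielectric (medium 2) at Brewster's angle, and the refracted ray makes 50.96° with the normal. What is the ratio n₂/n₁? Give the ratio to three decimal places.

n₂/n₁ ≈ 0.811

θ_B + θ_t = 90°, so θ_B = 90° − 50.96° = 39.04°.
Then n₂/n₁ = tan θ_B = tan 39.04° = 0.811.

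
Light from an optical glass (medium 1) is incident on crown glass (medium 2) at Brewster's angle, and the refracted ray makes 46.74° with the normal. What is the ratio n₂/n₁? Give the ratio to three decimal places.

n₂/n₁ ≈ 0.941

θ_B + θ_t = 90°, so θ_B = 90° − 46.74° = 43.26°.
tan θ_B = n₂/n₁, so n₂/n₁ = tan 43.26° = 0.941.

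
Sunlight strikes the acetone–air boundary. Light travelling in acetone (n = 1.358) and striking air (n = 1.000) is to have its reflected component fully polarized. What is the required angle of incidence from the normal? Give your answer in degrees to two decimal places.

At Brewster's angle the reflected and refracted rays are perpendicular, which with Snell's law gives tan θ_B = n₂/n₁.
tan θ_B = n₂/n₁ = 1.000/1.358 = 0.7364.
θ_B = arctan(0.7364) = 36.37°.

θ_B ≈ 36.37°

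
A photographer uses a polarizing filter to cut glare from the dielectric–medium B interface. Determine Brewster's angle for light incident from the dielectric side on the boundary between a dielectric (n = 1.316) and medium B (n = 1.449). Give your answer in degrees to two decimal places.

At Brewster's angle the reflected and refracted rays are perpendicular, which with Snell's law gives tan θ_B = n₂/n₁.
Brewster's condition: tan θ_B = n₂/n₁ = 1.449/1.316 = 1.1011. Taking the arctangent, θ_B = 47.75°.

θ_B ≈ 47.75°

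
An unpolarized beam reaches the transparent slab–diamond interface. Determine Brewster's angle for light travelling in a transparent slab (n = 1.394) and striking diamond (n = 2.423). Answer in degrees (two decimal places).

The reflected p-component vanishes when tan θ_B = n₂/n₁.
tan θ_B = n₂/n₁ = 2.423/1.394 = 1.7382. Taking the arctangent, θ_B = 60.09°.

θ_B ≈ 60.09°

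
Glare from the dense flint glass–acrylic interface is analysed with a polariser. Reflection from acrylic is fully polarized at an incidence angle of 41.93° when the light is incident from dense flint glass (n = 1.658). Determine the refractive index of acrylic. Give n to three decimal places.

Brewster's law: tan θ_B = n₂/n₁ (light incident in dense flint glass, refracted into acrylic).
n₂ = n₁ tan θ_B = 1.658 × tan 41.93° = 1.489.

n ≈ 1.489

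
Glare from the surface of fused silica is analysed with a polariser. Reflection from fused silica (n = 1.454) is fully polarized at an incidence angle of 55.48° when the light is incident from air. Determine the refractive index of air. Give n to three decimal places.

At the polarizing angle, tan θ_B = n₂/n₁ with n₁ on the incident side (air) and n₂ on the transmitted side (fused silica).
n₁ = n₂ / tan θ_B = 1.454 / tan 55.48° = 1.000.

n ≈ 1.000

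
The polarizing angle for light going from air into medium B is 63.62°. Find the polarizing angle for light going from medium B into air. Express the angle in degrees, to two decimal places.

The two Brewster angles are complementary: θ_B' = 90° − θ_B = 90° − 63.62° = 26.38°.

θ_B' ≈ 26.38°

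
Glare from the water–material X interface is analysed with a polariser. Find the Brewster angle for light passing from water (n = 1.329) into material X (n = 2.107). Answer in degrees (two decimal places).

θ_B ≈ 57.76°

Brewster's condition: tan θ_B = n₂/n₁ = 2.107/1.329 = 1.5854. Taking the arctangent, θ_B = 57.76°.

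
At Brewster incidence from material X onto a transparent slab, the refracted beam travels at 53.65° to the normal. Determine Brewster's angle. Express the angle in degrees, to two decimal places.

θ_B ≈ 36.35°

Brewster's condition makes the reflected and refracted beams perpendicular: θ_B + θ_t = 90°.
So θ_B = 90° − θ_t = 90° − 53.65° = 36.35°.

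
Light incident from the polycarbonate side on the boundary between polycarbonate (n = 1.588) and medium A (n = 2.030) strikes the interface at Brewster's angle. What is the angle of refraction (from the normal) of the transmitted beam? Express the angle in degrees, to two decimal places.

First find Brewster's angle: tan θ_B = 2.030/1.588 = 1.2783, giving θ_B = 51.97°.
Since θ_B + θ_t = 90° at Brewster incidence, θ_t = 90° − 51.97° = 38.03°.

θ_t ≈ 38.03°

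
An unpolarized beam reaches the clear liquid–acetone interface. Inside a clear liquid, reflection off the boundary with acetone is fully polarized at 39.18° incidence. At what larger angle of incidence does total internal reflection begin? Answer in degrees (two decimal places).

θ_c ≈ 54.59°

tan θ_B = n₂/n₁ = tan 39.18° = 0.8150.
Total internal reflection: sin θ_c = n₂/n₁ = 0.8150.
θ_c = arcsin(0.8150) = 54.59°.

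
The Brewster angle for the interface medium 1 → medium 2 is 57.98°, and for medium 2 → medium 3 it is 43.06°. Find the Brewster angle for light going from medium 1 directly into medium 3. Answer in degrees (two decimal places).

tan θ_B(1→2) = n₂/n₁ = tan 57.98° = 1.5991.
tan θ_B(2→3) = n₃/n₂ = tan 43.06° = 0.9345.
Multiplying, n₃/n₁ = 1.5991 × 0.9345 = 1.4943, and θ_B(1→3) = arctan 1.4943 = 56.21°.

θ_B ≈ 56.21°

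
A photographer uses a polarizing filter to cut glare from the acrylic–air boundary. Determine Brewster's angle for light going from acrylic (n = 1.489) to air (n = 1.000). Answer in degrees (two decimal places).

The reflected p-component vanishes when tan θ_B = n₂/n₁.
Here n₂/n₁ = 1.000/1.489 = 0.6716, and Brewster's law gives tan θ_B = n₂/n₁. Taking the arctangent, θ_B = 33.88°.

θ_B ≈ 33.88°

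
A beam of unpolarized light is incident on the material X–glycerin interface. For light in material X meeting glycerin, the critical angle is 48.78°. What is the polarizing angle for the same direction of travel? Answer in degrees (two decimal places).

sin θ_c = n₂/n₁, so n₂/n₁ = sin 48.78° = 0.7522.
Brewster: tan θ_B = n₂/n₁ = 0.7522.
θ_B = arctan(0.7522) = 36.95°.

θ_B ≈ 36.95°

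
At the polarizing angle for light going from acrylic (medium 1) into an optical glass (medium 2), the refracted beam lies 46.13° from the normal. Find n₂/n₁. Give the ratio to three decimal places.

θ_B + θ_t = 90°, so θ_B = 90° − 46.13° = 43.87°.
Then n₂/n₁ = tan θ_B = tan 43.87° = 0.961.

n₂/n₁ ≈ 0.961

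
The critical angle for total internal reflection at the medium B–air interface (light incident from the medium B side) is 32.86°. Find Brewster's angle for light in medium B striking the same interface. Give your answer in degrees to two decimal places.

θ_B ≈ 28.48°

At the critical angle sin θ_c = n₂/n₁, giving n₂/n₁ = sin 32.86° = 0.5426.
Then tan θ_B = n₂/n₁ = 0.5426, so θ_B = arctan 0.5426 = 28.48°.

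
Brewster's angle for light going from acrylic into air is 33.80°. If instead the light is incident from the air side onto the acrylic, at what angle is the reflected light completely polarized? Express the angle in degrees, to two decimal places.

Reversing the direction swaps n₁ and n₂, so tan θ_B' = 1/tan θ_B and θ_B' = 90° − θ_B.
Hence θ_B' = 90° − 33.80° = 56.20°.

θ_B' ≈ 56.20°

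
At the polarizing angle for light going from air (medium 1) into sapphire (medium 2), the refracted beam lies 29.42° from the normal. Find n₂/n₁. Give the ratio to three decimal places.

At Brewster incidence θ_B = 90° − θ_t = 90° − 29.42° = 60.58°.
tan θ_B = n₂/n₁, so n₂/n₁ = tan 60.58° = 1.773.

n₂/n₁ ≈ 1.773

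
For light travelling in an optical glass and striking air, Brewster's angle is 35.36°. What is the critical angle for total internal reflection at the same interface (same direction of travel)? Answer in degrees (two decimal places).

n₂/n₁ = tan 35.36° = 0.7096; the critical angle satisfies sin θ_c = n₂/n₁.
θ_c = arcsin(0.7096) = 45.20°.

θ_c ≈ 45.20°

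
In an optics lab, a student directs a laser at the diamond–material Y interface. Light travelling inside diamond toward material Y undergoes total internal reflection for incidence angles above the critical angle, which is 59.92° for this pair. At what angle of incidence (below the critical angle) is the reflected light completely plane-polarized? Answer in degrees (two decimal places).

θ_B ≈ 40.87°

n₂/n₁ = sin θ_c = sin 59.92° = 0.8653.
tan θ_B equals the same ratio, so θ_B = arctan(0.8653) = 40.87°.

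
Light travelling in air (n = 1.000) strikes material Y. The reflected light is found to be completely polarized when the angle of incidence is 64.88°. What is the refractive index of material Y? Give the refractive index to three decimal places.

Full polarization of the reflected beam means tan θ_B = n₂/n₁, where n₁ is the incident medium (air).
n₂ = n₁ tan θ_B = 1.000 × tan 64.88° = 2.133.

n ≈ 2.133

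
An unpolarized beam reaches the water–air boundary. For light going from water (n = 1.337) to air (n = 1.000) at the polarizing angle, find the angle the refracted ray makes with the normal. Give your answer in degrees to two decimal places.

First find Brewster's angle: tan θ_B = 1.000/1.337 = 0.7479, giving θ_B = 36.79°.
At Brewster's angle the reflected and refracted rays are perpendicular, so θ_t = 90° − θ_B = 90° − 36.79° = 53.21°.

θ_t ≈ 53.21°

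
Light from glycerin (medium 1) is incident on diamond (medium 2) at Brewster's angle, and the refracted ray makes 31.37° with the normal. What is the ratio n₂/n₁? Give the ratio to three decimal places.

n₂/n₁ ≈ 1.640

θ_B + θ_t = 90°, so θ_B = 90° − 31.37° = 58.63°.
Then n₂/n₁ = tan θ_B = tan 58.63° = 1.640.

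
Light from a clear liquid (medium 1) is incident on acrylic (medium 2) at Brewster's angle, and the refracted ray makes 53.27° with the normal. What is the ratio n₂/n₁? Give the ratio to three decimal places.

θ_B + θ_t = 90°, so θ_B = 90° − 53.27° = 36.73°.
Then n₂/n₁ = tan θ_B = tan 36.73° = 0.746.

n₂/n₁ ≈ 0.746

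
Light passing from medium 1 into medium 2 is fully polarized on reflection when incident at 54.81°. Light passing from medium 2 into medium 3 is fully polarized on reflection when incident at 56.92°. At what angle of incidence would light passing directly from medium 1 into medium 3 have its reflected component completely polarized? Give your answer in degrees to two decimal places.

Each Brewster angle gives a ratio: n₂/n₁ = tan 54.81° = 1.4181, n₃/n₂ = tan 56.92° = 1.5352.
n₃/n₁ = 2.1770. Then tan θ_B(1→3) = n₃/n₁, so θ_B(1→3) = arctan(2.1770) = 65.33°.

θ_B ≈ 65.33°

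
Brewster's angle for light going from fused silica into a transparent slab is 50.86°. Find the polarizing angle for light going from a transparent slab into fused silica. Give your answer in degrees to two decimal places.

tan θ_B' = n₁/n₂ = 1/tan θ_B, so θ_B' = 90° − θ_B.
θ_B' = 90° − 50.86° = 39.14°.

θ_B' ≈ 39.14°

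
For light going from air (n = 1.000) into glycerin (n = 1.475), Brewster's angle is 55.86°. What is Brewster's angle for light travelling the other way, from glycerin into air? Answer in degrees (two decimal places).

The two Brewster angles are complementary: θ_B' = 90° − θ_B = 90° − 55.86° = 34.14°.

θ_B' ≈ 34.14°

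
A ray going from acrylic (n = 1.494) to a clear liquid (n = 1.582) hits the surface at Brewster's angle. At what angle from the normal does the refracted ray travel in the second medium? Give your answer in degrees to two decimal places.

θ_t ≈ 43.36°

tan θ_B = n₂/n₁ = 1.582/1.494 = 1.0589, so θ_B = 46.64°.
At Brewster's angle the reflected and refracted rays are perpendicular, so θ_t = 90° − θ_B = 90° − 46.64° = 43.36°.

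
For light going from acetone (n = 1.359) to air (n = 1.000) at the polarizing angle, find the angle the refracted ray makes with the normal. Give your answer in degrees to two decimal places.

θ_t ≈ 53.65°

tan θ_B = n₂/n₁ = 1.000/1.359 = 0.7358, so θ_B = 36.35°.
At Brewster's angle the reflected and refracted rays are perpendicular, so θ_t = 90° − θ_B = 90° − 36.35° = 53.65°.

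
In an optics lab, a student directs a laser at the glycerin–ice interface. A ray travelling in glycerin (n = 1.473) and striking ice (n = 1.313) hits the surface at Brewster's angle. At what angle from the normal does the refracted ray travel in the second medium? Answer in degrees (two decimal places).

θ_t ≈ 48.29°

θ_B = arctan(n₂/n₁) = arctan(1.313/1.473) = 41.71°.
The refracted ray is perpendicular to the reflected ray, so θ_t = 90° − θ_B = 48.29°.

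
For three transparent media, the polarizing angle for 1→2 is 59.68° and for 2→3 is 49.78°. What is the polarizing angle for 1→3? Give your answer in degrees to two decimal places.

θ_B ≈ 63.68°

tan θ_B(1→2) = n₂/n₁ = tan 59.68° = 1.7099.
tan θ_B(2→3) = n₃/n₂ = tan 49.78° = 1.1825.
n₃/n₁ = 2.0220. Then tan θ_B(1→3) = n₃/n₁, so θ_B(1→3) = arctan(2.0220) = 63.68°.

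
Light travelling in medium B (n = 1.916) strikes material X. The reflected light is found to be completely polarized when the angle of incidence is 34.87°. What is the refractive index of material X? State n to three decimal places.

At the Brewster angle, tan θ_B = n₂/n₁ with n₁ on the incident side (medium B) and n₂ on the transmitted side (material X).
n₂ = n₁ tan θ_B = 1.916 × tan 34.87° = 1.335.

n ≈ 1.335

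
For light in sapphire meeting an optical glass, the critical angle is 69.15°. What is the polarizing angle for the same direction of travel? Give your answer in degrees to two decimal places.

θ_B ≈ 43.06°

At the critical angle sin θ_c = n₂/n₁, giving n₂/n₁ = sin 69.15° = 0.9345.
Then tan θ_B = n₂/n₁ = 0.9345, so θ_B = arctan 0.9345 = 43.06°.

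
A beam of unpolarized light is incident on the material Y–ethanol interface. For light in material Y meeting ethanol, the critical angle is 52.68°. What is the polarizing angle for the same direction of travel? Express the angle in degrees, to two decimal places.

At the critical angle sin θ_c = n₂/n₁, giving n₂/n₁ = sin 52.68° = 0.7953.
Then tan θ_B = n₂/n₁ = 0.7953, so θ_B = arctan 0.7953 = 38.49°.

θ_B ≈ 38.49°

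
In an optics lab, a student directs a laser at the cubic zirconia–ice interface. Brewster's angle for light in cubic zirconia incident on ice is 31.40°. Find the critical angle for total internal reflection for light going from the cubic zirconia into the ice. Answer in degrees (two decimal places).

tan θ_B = n₂/n₁ = tan 31.40° = 0.6104.
Total internal reflection: sin θ_c = n₂/n₁ = 0.6104.
θ_c = arcsin(0.6104) = 37.62°.

θ_c ≈ 37.62°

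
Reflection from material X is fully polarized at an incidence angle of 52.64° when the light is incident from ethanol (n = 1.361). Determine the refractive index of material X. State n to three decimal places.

At the polarizing angle, tan θ_B = n₂/n₁ with n₁ on the incident side (ethanol) and n₂ on the transmitted side (material X).
n₂ = n₁ tan θ_B = 1.361 × tan 52.64° = 1.783.

n ≈ 1.783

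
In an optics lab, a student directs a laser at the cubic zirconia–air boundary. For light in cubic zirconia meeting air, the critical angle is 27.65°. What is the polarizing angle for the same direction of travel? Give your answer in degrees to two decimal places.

θ_B ≈ 24.89°

At the critical angle sin θ_c = n₂/n₁, giving n₂/n₁ = sin 27.65° = 0.4641.
Then tan θ_B = n₂/n₁ = 0.4641, so θ_B = arctan 0.4641 = 24.89°.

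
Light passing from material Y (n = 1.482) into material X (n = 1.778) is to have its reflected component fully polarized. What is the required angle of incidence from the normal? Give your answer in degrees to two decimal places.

Here n₂/n₁ = 1.778/1.482 = 1.1997, and Brewster's law gives tan θ_B = n₂/n₁.
So θ_B = arctan 1.1997 = 50.19°.

θ_B ≈ 50.19°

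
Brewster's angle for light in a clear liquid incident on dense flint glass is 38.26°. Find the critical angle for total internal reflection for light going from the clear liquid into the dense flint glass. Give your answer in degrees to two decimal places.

From Brewster, n₂/n₁ = tan θ_B = tan 38.26° = 0.7886.
Then sin θ_c = n₂/n₁ = 0.7886, so θ_c = arcsin 0.7886 = 52.06°.

θ_c ≈ 52.06°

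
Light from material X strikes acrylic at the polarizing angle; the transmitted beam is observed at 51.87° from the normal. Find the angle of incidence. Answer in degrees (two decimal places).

θ_B ≈ 38.13°

Brewster's condition makes the reflected and refracted beams perpendicular: θ_B + θ_t = 90°.
θ_B = 90° − 51.87° = 38.13°.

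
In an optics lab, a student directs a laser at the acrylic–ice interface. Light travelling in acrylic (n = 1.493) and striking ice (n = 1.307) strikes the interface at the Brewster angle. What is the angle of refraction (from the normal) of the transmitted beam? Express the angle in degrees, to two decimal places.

θ_B = arctan(n₂/n₁) = arctan(1.307/1.493) = 41.20°.
At Brewster's angle the reflected and refracted rays are perpendicular, so θ_t = 90° − θ_B = 90° − 41.20° = 48.80°.

θ_t ≈ 48.80°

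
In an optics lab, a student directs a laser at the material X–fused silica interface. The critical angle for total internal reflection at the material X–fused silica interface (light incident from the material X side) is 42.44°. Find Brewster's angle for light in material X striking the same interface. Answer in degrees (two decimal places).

θ_B ≈ 34.01°

At the critical angle sin θ_c = n₂/n₁, giving n₂/n₁ = sin 42.44° = 0.6748.
Then tan θ_B = n₂/n₁ = 0.6748, so θ_B = arctan 0.6748 = 34.01°.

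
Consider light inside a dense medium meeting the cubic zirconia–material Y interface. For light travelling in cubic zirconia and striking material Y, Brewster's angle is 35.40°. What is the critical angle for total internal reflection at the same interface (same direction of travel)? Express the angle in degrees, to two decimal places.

θ_c ≈ 45.29°

From Brewster, n₂/n₁ = tan θ_B = tan 35.40° = 0.7107.
Then sin θ_c = n₂/n₁ = 0.7107, so θ_c = arcsin 0.7107 = 45.29°.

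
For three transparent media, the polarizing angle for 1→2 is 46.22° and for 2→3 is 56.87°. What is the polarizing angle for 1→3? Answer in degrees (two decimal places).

n₂/n₁ = tan 46.22° = 1.0435 and n₃/n₂ = tan 56.87° = 1.5322.
Multiplying, n₃/n₁ = 1.0435 × 1.5322 = 1.5989, and θ_B(1→3) = arctan 1.5989 = 57.98°.

θ_B ≈ 57.98°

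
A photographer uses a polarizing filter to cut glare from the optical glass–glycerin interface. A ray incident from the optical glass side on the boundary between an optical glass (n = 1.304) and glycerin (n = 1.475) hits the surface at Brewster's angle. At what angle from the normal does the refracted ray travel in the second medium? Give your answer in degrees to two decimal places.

θ_t ≈ 41.48°

θ_B = arctan(n₂/n₁) = arctan(1.475/1.304) = 48.52°.
Since θ_B + θ_t = 90° at Brewster incidence, θ_t = 90° − 48.52° = 41.48°.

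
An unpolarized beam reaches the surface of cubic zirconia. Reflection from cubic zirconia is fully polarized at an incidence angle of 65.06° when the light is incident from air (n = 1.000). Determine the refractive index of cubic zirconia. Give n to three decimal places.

n ≈ 2.150

Brewster's law: tan θ_B = n₂/n₁ (light incident in air, refracted into cubic zirconia).
n₂ = n₁ tan θ_B = 1.000 × tan 65.06° = 2.150.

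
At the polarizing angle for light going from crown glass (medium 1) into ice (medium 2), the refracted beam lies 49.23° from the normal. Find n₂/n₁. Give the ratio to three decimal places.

θ_B + θ_t = 90°, so θ_B = 90° − 49.23° = 40.77°.
Then n₂/n₁ = tan θ_B = tan 40.77° = 0.862.

n₂/n₁ ≈ 0.862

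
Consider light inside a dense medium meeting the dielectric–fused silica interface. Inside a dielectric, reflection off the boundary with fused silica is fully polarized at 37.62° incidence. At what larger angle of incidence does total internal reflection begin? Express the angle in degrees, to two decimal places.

θ_c ≈ 50.41°

n₂/n₁ = tan 37.62° = 0.7707; the critical angle satisfies sin θ_c = n₂/n₁.
θ_c = arcsin(0.7707) = 50.41°.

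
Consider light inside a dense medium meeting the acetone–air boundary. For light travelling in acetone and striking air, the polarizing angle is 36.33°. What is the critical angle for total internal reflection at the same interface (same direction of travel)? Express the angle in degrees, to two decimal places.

θ_c ≈ 47.34°

tan θ_B = n₂/n₁ = tan 36.33° = 0.7354.
Total internal reflection: sin θ_c = n₂/n₁ = 0.7354.
θ_c = arcsin(0.7354) = 47.34°.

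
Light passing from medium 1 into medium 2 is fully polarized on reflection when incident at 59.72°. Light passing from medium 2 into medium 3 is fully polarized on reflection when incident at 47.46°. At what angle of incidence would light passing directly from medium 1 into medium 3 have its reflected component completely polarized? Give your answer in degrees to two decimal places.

θ_B ≈ 61.82°

Each Brewster angle gives a ratio: n₂/n₁ = tan 59.72° = 1.7127, n₃/n₂ = tan 47.46° = 1.0898.
Multiplying, n₃/n₁ = 1.7127 × 1.0898 = 1.8664, and θ_B(1→3) = arctan 1.8664 = 61.82°.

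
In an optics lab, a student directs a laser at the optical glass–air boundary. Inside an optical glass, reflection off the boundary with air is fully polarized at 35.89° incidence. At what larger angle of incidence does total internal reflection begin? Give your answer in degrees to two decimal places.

θ_c ≈ 46.35°

From Brewster, n₂/n₁ = tan θ_B = tan 35.89° = 0.7236.
Then sin θ_c = n₂/n₁ = 0.7236, so θ_c = arcsin 0.7236 = 46.35°.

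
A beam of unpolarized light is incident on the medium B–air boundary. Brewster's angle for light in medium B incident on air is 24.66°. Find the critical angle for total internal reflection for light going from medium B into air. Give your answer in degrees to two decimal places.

θ_c ≈ 27.33°

n₂/n₁ = tan 24.66° = 0.4591; the critical angle satisfies sin θ_c = n₂/n₁.
θ_c = arcsin(0.4591) = 27.33°.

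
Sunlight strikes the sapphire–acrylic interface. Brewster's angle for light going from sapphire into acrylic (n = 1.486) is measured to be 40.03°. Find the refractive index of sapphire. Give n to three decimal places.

n ≈ 1.769

Full polarization of the reflected beam means tan θ_B = n₂/n₁, where n₁ is the incident medium (sapphire).
n₁ = n₂ / tan θ_B = 1.486 / tan 40.03° = 1.769.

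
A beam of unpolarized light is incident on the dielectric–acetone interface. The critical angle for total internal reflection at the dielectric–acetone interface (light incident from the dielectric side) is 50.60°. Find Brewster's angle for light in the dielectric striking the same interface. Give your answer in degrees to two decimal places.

n₂/n₁ = sin θ_c = sin 50.60° = 0.7727.
tan θ_B equals the same ratio, so θ_B = arctan(0.7727) = 37.69°.

θ_B ≈ 37.69°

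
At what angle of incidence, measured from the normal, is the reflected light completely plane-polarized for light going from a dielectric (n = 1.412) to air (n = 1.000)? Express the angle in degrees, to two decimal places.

θ_B ≈ 35.31°

Here n₂/n₁ = 1.000/1.412 = 0.7082, and Brewster's law gives tan θ_B = n₂/n₁.
So θ_B = arctan 0.7082 = 35.31°.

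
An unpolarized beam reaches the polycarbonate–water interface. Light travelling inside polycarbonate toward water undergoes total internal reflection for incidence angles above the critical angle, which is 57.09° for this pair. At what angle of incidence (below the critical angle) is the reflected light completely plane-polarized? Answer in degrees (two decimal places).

sin θ_c = n₂/n₁, so n₂/n₁ = sin 57.09° = 0.8395.
Brewster: tan θ_B = n₂/n₁ = 0.8395.
θ_B = arctan(0.8395) = 40.01°.

θ_B ≈ 40.01°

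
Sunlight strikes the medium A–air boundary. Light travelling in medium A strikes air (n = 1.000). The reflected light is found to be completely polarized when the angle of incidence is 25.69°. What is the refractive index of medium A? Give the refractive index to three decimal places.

n ≈ 2.079

At the Brewster angle, tan θ_B = n₂/n₁ with n₁ on the incident side (medium A) and n₂ on the transmitted side (air).
n₁ = n₂ / tan θ_B = 1.000 / tan 25.69° = 2.079.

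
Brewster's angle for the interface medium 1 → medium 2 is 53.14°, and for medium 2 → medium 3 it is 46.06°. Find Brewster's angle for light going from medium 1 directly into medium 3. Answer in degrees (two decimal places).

θ_B ≈ 54.15°

Each Brewster angle gives a ratio: n₂/n₁ = tan 53.14° = 1.3338, n₃/n₂ = tan 46.06° = 1.0377.
n₃/n₁ = 1.3841. Then tan θ_B(1→3) = n₃/n₁, so θ_B(1→3) = arctan(1.3841) = 54.15°.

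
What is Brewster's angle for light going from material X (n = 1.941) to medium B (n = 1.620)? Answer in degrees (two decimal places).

θ_B ≈ 39.85°

Brewster's condition: tan θ_B = n₂/n₁ = 1.620/1.941 = 0.8346.
θ_B = arctan(0.8346) = 39.85°.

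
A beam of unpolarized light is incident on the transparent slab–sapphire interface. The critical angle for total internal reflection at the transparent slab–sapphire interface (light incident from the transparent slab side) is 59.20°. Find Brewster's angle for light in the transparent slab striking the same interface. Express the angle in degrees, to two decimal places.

θ_B ≈ 40.66°

At the critical angle sin θ_c = n₂/n₁, giving n₂/n₁ = sin 59.20° = 0.8590.
Then tan θ_B = n₂/n₁ = 0.8590, so θ_B = arctan 0.8590 = 40.66°.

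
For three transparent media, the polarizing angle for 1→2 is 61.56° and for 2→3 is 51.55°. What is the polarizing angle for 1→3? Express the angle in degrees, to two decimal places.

n₂/n₁ = tan 61.56° = 1.8464 and n₃/n₂ = tan 51.55° = 1.2594.
n₃/n₁ = 2.3254. Then tan θ_B(1→3) = n₃/n₁, so θ_B(1→3) = arctan(2.3254) = 66.73°.

θ_B ≈ 66.73°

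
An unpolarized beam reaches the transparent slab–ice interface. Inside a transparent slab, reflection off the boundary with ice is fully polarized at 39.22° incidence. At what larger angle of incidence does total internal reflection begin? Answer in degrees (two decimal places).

θ_c ≈ 54.70°

tan θ_B = n₂/n₁ = tan 39.22° = 0.8162.
Total internal reflection: sin θ_c = n₂/n₁ = 0.8162.
θ_c = arcsin(0.8162) = 54.70°.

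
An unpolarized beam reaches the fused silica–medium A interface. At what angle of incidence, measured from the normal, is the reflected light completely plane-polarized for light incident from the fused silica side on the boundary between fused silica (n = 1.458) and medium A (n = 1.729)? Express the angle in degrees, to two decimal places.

Brewster's condition: tan θ_B = n₂/n₁ = 1.729/1.458 = 1.1859. Taking the arctangent, θ_B = 49.86°.

θ_B ≈ 49.86°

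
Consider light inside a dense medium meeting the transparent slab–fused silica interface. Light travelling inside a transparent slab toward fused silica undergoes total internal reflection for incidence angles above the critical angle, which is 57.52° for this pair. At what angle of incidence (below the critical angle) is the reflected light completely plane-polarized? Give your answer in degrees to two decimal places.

θ_B ≈ 40.15°

At the critical angle sin θ_c = n₂/n₁, giving n₂/n₁ = sin 57.52° = 0.8436.
Then tan θ_B = n₂/n₁ = 0.8436, so θ_B = arctan 0.8436 = 40.15°.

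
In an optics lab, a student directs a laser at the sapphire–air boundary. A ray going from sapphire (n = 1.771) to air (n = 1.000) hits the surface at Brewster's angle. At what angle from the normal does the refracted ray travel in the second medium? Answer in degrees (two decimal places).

θ_t ≈ 60.55°

tan θ_B = n₂/n₁ = 1.000/1.771 = 0.5647, so θ_B = 29.45°.
At Brewster's angle the reflected and refracted rays are perpendicular, so θ_t = 90° − θ_B = 90° − 29.45° = 60.55°.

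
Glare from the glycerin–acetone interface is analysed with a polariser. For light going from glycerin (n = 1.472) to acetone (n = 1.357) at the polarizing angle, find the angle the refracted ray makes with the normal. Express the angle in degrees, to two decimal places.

tan θ_B = n₂/n₁ = 1.357/1.472 = 0.9219, so θ_B = 42.67°.
The refracted ray is perpendicular to the reflected ray, so θ_t = 90° − θ_B = 47.33°.

θ_t ≈ 47.33°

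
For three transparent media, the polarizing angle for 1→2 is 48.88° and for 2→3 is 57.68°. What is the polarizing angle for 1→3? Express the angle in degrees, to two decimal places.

tan θ_B(1→2) = n₂/n₁ = tan 48.88° = 1.1455.
tan θ_B(2→3) = n₃/n₂ = tan 57.68° = 1.5806.
Multiplying, n₃/n₁ = 1.1455 × 1.5806 = 1.8106, and θ_B(1→3) = arctan 1.8106 = 61.09°.

θ_B ≈ 61.09°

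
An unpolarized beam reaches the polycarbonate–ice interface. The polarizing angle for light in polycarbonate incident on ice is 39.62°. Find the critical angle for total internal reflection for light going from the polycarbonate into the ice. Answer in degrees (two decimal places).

From Brewster, n₂/n₁ = tan θ_B = tan 39.62° = 0.8279.
Then sin θ_c = n₂/n₁ = 0.8279, so θ_c = arcsin 0.8279 = 55.88°.

θ_c ≈ 55.88°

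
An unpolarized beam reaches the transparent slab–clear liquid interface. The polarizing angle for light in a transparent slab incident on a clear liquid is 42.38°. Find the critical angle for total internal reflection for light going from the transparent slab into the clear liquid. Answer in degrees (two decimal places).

n₂/n₁ = tan 42.38° = 0.9125; the critical angle satisfies sin θ_c = n₂/n₁.
θ_c = arcsin(0.9125) = 65.85°.

θ_c ≈ 65.85°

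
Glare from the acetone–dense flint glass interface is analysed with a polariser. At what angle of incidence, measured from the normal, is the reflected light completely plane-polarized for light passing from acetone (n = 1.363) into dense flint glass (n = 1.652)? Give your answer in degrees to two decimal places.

Here n₂/n₁ = 1.652/1.363 = 1.2120, and Brewster's law gives tan θ_B = n₂/n₁.
So θ_B = arctan 1.2120 = 50.48°.

θ_B ≈ 50.48°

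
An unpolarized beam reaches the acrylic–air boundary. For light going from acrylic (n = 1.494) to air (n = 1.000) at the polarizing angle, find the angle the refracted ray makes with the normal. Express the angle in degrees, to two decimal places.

θ_t ≈ 56.20°

First find Brewster's angle: tan θ_B = 1.000/1.494 = 0.6693, giving θ_B = 33.80°.
Since θ_B + θ_t = 90° at Brewster incidence, θ_t = 90° − 33.80° = 56.20°.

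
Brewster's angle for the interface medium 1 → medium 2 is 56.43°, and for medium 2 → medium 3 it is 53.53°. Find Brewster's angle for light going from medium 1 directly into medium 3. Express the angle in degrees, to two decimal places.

n₂/n₁ = tan 56.43° = 1.5068 and n₃/n₂ = tan 53.53° = 1.3529.
Multiplying, n₃/n₁ = 1.5068 × 1.3529 = 2.0386, and θ_B(1→3) = arctan 2.0386 = 63.87°.

θ_B ≈ 63.87°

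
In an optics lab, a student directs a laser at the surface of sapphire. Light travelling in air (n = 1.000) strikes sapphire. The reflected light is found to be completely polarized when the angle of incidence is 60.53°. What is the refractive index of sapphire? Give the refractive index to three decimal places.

At the polarizing angle, tan θ_B = n₂/n₁ with n₁ on the incident side (air) and n₂ on the transmitted side (sapphire).
n₂ = n₁ tan θ_B = 1.000 × tan 60.53° = 1.770.

n ≈ 1.770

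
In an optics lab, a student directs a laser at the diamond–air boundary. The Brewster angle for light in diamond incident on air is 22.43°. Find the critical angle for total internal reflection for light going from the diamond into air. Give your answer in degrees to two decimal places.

tan θ_B = n₂/n₁ = tan 22.43° = 0.4128.
Total internal reflection: sin θ_c = n₂/n₁ = 0.4128.
θ_c = arcsin(0.4128) = 24.38°.

θ_c ≈ 24.38°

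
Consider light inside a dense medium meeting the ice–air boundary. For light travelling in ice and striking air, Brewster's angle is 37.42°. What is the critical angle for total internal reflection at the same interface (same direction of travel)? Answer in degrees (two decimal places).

θ_c ≈ 49.92°

n₂/n₁ = tan 37.42° = 0.7651; the critical angle satisfies sin θ_c = n₂/n₁.
θ_c = arcsin(0.7651) = 49.92°.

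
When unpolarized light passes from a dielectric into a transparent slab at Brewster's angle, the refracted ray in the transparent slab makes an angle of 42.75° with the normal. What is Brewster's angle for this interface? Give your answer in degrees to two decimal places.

At Brewster's angle the reflected and refracted rays are perpendicular, so θ_B + θ_t = 90°.
θ_B = 90° − 42.75° = 47.25°.

θ_B ≈ 47.25°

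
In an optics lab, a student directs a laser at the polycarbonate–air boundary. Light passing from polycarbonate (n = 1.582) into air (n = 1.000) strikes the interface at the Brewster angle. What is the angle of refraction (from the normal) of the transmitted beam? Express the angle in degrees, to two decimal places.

tan θ_B = n₂/n₁ = 1.000/1.582 = 0.6321, so θ_B = 32.30°.
The refracted ray is perpendicular to the reflected ray, so θ_t = 90° − θ_B = 57.70°.

θ_t ≈ 57.70°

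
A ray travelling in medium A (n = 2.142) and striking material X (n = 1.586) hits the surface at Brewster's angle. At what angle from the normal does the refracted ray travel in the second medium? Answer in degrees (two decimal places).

θ_B = arctan(n₂/n₁) = arctan(1.586/2.142) = 36.52°.
At Brewster's angle the reflected and refracted rays are perpendicular, so θ_t = 90° − θ_B = 90° − 36.52° = 53.48°.

θ_t ≈ 53.48°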